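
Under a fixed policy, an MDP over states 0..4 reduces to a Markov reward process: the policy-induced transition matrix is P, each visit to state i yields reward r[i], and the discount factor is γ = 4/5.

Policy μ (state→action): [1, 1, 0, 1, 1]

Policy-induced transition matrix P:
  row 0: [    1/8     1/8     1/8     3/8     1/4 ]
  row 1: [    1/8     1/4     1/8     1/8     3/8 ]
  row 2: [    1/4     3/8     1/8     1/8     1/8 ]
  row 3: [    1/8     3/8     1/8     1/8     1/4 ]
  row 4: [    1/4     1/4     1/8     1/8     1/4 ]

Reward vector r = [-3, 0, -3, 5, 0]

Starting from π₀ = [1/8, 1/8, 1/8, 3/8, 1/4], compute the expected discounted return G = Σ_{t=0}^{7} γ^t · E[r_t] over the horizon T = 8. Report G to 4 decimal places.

t=0: π = [0.1250, 0.1250, 0.1250, 0.3750, 0.2500], E[r] = 1.1250, γ^t·E[r] = 1.125000, running G = 1.125000
t=1: π = [0.1719, 0.2969, 0.1250, 0.1563, 0.2500], E[r] = -0.1094, γ^t·E[r] = -0.087500, running G = 1.037500
t=2: π = [0.1719, 0.2637, 0.1250, 0.1680, 0.2715], E[r] = -0.0508, γ^t·E[r] = -0.032500, running G = 1.005000
t=3: π = [0.1746, 0.2651, 0.1250, 0.1680, 0.2673], E[r] = -0.0588, γ^t·E[r] = -0.030125, running G = 0.974875
t=4: π = [0.1740, 0.2648, 0.1250, 0.1686, 0.2675], E[r] = -0.0539, γ^t·E[r] = -0.022088, running G = 0.952788
t=5: π = [0.1741, 0.2649, 0.1250, 0.1685, 0.2675], E[r] = -0.0546, γ^t·E[r] = -0.017905, running G = 0.934883
t=6: π = [0.1741, 0.2649, 0.1250, 0.1685, 0.2675], E[r] = -0.0546, γ^t·E[r] = -0.014312, running G = 0.920570
t=7: π = [0.1741, 0.2649, 0.1250, 0.1685, 0.2675], E[r] = -0.0546, γ^t·E[r] = -0.011453, running G = 0.909117

G = 0.9091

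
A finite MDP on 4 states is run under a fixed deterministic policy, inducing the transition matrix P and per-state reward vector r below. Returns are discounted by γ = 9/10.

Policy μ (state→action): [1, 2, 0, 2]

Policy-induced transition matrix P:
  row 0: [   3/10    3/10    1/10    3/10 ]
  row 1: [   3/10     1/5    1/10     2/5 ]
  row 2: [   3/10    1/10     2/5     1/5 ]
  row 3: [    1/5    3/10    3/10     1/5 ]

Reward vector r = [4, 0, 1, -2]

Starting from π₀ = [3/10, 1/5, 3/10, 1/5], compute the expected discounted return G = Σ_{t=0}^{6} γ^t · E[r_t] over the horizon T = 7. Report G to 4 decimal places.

G = 4.3699

t=0: π = [0.3000, 0.2000, 0.3000, 0.2000], E[r] = 1.1000, γ^t·E[r] = 1.100000, running G = 1.100000
t=1: π = [0.2800, 0.2200, 0.2300, 0.2700], E[r] = 0.8100, γ^t·E[r] = 0.729000, running G = 1.829000
t=2: π = [0.2730, 0.2320, 0.2230, 0.2720], E[r] = 0.7710, γ^t·E[r] = 0.624510, running G = 2.453510
t=3: π = [0.2728, 0.2322, 0.2213, 0.2737], E[r] = 0.7651, γ^t·E[r] = 0.557758, running G = 3.011268
t=4: π = [0.2726, 0.2325, 0.2211, 0.2737], E[r] = 0.7642, γ^t·E[r] = 0.501398, running G = 3.512666
t=5: π = [0.2726, 0.2325, 0.2211, 0.2738], E[r] = 0.7641, γ^t·E[r] = 0.451170, running G = 3.963836
t=6: π = [0.2726, 0.2325, 0.2211, 0.2738], E[r] = 0.7640, γ^t·E[r] = 0.406041, running G = 4.369877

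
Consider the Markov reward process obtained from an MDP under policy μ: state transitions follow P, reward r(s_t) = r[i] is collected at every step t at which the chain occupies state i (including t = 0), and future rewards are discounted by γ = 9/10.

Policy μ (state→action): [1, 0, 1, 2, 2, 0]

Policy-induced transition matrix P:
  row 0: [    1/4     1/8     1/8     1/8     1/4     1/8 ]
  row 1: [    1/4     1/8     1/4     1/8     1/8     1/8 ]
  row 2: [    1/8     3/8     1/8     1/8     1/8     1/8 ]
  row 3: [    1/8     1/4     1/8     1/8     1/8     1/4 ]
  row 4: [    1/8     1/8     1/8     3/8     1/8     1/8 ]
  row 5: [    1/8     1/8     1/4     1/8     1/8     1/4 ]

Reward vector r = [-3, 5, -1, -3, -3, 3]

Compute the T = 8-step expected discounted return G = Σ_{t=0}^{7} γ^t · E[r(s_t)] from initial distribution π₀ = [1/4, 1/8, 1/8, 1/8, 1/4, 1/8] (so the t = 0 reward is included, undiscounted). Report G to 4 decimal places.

G = -1.9623

t=0: π = [0.2500, 0.1250, 0.1250, 0.1250, 0.2500, 0.1250], E[r] = -1.0000, γ^t·E[r] = -1.000000, running G = -1.000000
t=1: π = [0.1719, 0.1719, 0.1563, 0.1875, 0.1563, 0.1563], E[r] = -0.3750, γ^t·E[r] = -0.337500, running G = -1.337500
t=2: π = [0.1680, 0.1875, 0.1660, 0.1641, 0.1465, 0.1680], E[r] = -0.1602, γ^t·E[r] = -0.129727, running G = -1.467227
t=3: π = [0.1694, 0.1870, 0.1694, 0.1616, 0.1460, 0.1665], E[r] = -0.1660, γ^t·E[r] = -0.121025, running G = -1.588252
t=4: π = [0.1696, 0.1876, 0.1692, 0.1615, 0.1462, 0.1660], E[r] = -0.1650, γ^t·E[r] = -0.108282, running G = -1.696534
t=5: π = [0.1696, 0.1875, 0.1692, 0.1615, 0.1462, 0.1659], E[r] = -0.1661, γ^t·E[r] = -0.098076, running G = -1.794610
t=6: π = [0.1696, 0.1875, 0.1692, 0.1615, 0.1462, 0.1659], E[r] = -0.1661, γ^t·E[r] = -0.088268, running G = -1.882878
t=7: π = [0.1696, 0.1875, 0.1692, 0.1616, 0.1462, 0.1659], E[r] = -0.1661, γ^t·E[r] = -0.079457, running G = -1.962335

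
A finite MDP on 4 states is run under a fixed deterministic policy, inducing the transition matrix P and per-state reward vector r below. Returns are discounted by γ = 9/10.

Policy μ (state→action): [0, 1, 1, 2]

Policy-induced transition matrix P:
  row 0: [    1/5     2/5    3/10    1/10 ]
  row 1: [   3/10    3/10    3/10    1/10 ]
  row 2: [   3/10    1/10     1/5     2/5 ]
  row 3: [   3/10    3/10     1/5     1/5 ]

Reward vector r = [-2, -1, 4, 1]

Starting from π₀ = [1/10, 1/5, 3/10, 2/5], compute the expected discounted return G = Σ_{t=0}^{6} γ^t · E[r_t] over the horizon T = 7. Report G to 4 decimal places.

G = 2.7867

t=0: π = [0.1000, 0.2000, 0.3000, 0.4000], E[r] = 1.2000, γ^t·E[r] = 1.200000, running G = 1.200000
t=1: π = [0.2900, 0.2500, 0.2300, 0.2300], E[r] = 0.3200, γ^t·E[r] = 0.288000, running G = 1.488000
t=2: π = [0.2710, 0.2830, 0.2540, 0.1920], E[r] = 0.3830, γ^t·E[r] = 0.310230, running G = 1.798230
t=3: π = [0.2729, 0.2763, 0.2554, 0.1954], E[r] = 0.3949, γ^t·E[r] = 0.287882, running G = 2.086112
t=4: π = [0.2727, 0.2762, 0.2549, 0.1962], E[r] = 0.3942, γ^t·E[r] = 0.258641, running G = 2.344753
t=5: π = [0.2727, 0.2763, 0.2549, 0.1961], E[r] = 0.3939, γ^t·E[r] = 0.232603, running G = 2.577356
t=6: π = [0.2727, 0.2763, 0.2549, 0.1961], E[r] = 0.3939, γ^t·E[r] = 0.209353, running G = 2.786709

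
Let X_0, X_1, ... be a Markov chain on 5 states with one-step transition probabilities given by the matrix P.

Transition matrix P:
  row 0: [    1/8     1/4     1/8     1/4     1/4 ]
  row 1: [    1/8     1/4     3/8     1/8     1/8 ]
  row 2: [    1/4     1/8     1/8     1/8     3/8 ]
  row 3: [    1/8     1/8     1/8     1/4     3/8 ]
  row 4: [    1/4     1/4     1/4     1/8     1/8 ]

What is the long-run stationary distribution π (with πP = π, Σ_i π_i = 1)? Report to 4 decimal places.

π = [0.1809, 0.2032, 0.2060, 0.1687, 0.2413]

Balance equations π_j = Σ_i π_i·P[i][j]:
  π_0 = 1/8·π_0 + 1/8·π_1 + 1/4·π_2 + 1/8·π_3 + 1/4·π_4
  π_1 = 1/4·π_0 + 1/4·π_1 + 1/8·π_2 + 1/8·π_3 + 1/4·π_4
  π_2 = 1/8·π_0 + 3/8·π_1 + 1/8·π_2 + 1/8·π_3 + 1/4·π_4
  π_3 = 1/4·π_0 + 1/8·π_1 + 1/8·π_2 + 1/4·π_3 + 1/8·π_4
  normalize: π_0 + π_1 + π_2 + π_3 + π_4 = 1
Solving the linear system gives exactly π = [845/4671, 949/4671, 962/4671, 788/4671, 1127/4671].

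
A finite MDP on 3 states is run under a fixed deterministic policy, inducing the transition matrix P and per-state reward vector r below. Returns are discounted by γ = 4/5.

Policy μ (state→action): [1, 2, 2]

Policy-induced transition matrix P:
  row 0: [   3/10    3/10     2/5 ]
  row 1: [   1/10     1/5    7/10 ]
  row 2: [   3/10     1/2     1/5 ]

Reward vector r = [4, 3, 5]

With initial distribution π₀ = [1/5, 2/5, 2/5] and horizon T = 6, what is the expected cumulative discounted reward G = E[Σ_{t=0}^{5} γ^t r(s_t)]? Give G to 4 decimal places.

t=0: π = [0.2000, 0.4000, 0.4000], E[r] = 4.0000, γ^t·E[r] = 4.000000, running G = 4.000000
t=1: π = [0.2200, 0.3400, 0.4400], E[r] = 4.1000, γ^t·E[r] = 3.280000, running G = 7.280000
t=2: π = [0.2320, 0.3540, 0.4140], E[r] = 4.0600, γ^t·E[r] = 2.598400, running G = 9.878400
t=3: π = [0.2292, 0.3474, 0.4234], E[r] = 4.0760, γ^t·E[r] = 2.086912, running G = 11.965312
t=4: π = [0.2305, 0.3499, 0.4195], E[r] = 4.0696, γ^t·E[r] = 1.666908, running G = 13.632220
t=5: π = [0.2300, 0.3489, 0.4211], E[r] = 4.0722, γ^t·E[r] = 1.334365, running G = 14.966586

G = 14.9666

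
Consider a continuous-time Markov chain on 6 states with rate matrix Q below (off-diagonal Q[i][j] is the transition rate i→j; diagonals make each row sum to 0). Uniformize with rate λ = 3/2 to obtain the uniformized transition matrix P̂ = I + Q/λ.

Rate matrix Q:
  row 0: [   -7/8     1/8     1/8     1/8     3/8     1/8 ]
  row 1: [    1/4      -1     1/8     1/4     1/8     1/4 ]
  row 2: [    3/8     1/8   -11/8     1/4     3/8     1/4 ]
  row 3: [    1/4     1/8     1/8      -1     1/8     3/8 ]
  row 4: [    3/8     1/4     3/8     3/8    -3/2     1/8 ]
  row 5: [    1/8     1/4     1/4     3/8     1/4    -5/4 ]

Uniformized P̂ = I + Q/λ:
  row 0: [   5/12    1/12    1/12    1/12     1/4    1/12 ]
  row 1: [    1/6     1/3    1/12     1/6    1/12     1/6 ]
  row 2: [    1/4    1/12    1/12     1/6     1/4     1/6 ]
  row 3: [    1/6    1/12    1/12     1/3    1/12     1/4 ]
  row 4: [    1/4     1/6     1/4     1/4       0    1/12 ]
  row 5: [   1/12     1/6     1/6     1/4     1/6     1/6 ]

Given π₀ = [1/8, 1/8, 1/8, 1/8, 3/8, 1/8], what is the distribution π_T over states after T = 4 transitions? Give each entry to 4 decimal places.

t=0: π = [0.1250, 0.1250, 0.1250, 0.1250, 0.3750, 0.1250]
t=1: π = [0.2292, 0.1563, 0.1563, 0.2188, 0.1042, 0.1354]
t=2: π = [0.2344, 0.1424, 0.1120, 0.2040, 0.1502, 0.1571]
t=3: π = [0.2340, 0.1445, 0.1215, 0.2067, 0.1416, 0.1516]
t=4: π = [0.2345, 0.1439, 0.1196, 0.2061, 0.1434, 0.1526]

π = [0.2345, 0.1439, 0.1196, 0.2061, 0.1434, 0.1526]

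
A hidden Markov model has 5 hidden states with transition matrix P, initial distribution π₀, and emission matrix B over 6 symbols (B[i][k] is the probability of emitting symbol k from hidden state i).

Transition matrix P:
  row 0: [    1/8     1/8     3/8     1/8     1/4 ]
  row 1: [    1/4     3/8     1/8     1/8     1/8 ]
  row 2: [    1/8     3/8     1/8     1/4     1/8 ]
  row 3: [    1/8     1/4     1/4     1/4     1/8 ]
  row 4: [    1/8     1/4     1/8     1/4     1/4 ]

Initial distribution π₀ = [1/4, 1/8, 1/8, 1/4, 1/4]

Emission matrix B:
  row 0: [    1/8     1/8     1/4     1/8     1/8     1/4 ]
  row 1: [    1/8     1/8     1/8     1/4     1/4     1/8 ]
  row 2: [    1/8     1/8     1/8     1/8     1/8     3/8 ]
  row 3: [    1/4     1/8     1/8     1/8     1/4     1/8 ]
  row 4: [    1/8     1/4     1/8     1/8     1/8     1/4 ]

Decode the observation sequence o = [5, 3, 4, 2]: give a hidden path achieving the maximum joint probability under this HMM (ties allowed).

path = [2, 1, 1, 0]

t=0: δ = [6.250e-02, 1.562e-02, 4.688e-02, 3.125e-02, 6.250e-02]  (obs o_0=5)
t=1: δ = [9.766e-04, 4.395e-03, 2.930e-03, 1.953e-03, 1.953e-03]  ψ = [0, 2, 0, 4, 0]  (obs o_1=3)
t=2: δ = [1.373e-04, 4.120e-04, 6.866e-05, 1.831e-04, 6.866e-05]  ψ = [1, 1, 1, 2, 1]  (obs o_2=4)
t=3: δ = [2.575e-05, 1.931e-05, 6.437e-06, 6.437e-06, 6.437e-06]  ψ = [1, 1, 0, 1, 1]  (obs o_3=2)
backtrack: best end state = 0; path = [2, 1, 1, 0]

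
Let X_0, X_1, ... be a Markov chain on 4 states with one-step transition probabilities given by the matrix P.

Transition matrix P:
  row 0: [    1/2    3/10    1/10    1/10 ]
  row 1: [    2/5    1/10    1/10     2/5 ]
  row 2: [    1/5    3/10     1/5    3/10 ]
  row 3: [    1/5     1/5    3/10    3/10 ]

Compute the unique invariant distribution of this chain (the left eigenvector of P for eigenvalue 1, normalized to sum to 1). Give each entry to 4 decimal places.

Balance equations π_j = Σ_i π_i·P[i][j]:
  π_0 = 1/2·π_0 + 2/5·π_1 + 1/5·π_2 + 1/5·π_3
  π_1 = 3/10·π_0 + 1/10·π_1 + 3/10·π_2 + 1/5·π_3
  π_2 = 1/10·π_0 + 1/10·π_1 + 1/5·π_2 + 3/10·π_3
  normalize: π_0 + π_1 + π_2 + π_3 = 1
Solving the linear system gives exactly π = [296/843, 193/843, 47/281, 71/281].

π = [0.3511, 0.2289, 0.1673, 0.2527]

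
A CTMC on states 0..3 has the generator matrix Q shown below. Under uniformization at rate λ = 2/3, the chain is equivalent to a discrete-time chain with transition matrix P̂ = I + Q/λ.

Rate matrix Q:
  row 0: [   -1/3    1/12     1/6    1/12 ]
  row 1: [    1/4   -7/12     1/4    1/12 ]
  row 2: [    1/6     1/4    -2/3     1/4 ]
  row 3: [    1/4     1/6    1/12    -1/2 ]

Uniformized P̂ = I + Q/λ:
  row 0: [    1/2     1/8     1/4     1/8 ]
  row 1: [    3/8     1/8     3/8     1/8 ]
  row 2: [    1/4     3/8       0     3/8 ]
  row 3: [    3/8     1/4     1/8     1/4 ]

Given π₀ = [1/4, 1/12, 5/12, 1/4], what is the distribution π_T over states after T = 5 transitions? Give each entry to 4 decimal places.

π = [0.3999, 0.2002, 0.1997, 0.2002]

t=0: π = [0.2500, 0.0833, 0.4167, 0.2500]
t=1: π = [0.3542, 0.2604, 0.1250, 0.2604]
t=2: π = [0.4036, 0.1888, 0.2188, 0.1888]
t=3: π = [0.3981, 0.2033, 0.1953, 0.2033]
t=4: π = [0.4003, 0.1992, 0.2012, 0.1992]
t=5: π = [0.3999, 0.2002, 0.1997, 0.2002]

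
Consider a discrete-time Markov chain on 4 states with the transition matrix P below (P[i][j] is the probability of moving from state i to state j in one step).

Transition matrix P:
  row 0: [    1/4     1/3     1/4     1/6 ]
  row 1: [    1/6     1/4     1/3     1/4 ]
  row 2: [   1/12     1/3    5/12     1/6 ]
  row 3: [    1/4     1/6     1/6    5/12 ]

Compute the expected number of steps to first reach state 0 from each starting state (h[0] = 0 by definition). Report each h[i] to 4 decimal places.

h = [0.0000, 6.1422, 6.7678, 5.4028]

First-step conditioning: h[0] = 0; for i ≠ 0, h[i] = 1 + Σ_k P[i][k]·h[k].
  h[1] = 1 + 1/4·h[1] + 1/3·h[2] + 1/4·h[3]
  h[2] = 1 + 1/3·h[1] + 5/12·h[2] + 1/6·h[3]
  h[3] = 1 + 1/6·h[1] + 1/6·h[2] + 5/12·h[3]
Solving the 3×3 linear system over states ≠ 0 gives exactly h = [0, 1296/211, 1428/211, 1140/211] (h[0] = 0 is the target).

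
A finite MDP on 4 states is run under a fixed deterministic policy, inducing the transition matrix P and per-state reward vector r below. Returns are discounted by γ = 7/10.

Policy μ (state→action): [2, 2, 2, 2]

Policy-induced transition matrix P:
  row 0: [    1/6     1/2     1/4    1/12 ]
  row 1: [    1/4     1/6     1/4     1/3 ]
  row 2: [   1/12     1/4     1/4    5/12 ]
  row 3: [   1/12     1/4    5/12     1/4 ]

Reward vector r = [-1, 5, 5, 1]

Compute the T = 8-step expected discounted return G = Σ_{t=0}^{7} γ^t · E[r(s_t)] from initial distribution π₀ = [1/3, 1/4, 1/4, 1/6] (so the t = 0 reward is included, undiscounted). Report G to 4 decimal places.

t=0: π = [0.3333, 0.2500, 0.2500, 0.1667], E[r] = 2.3333, γ^t·E[r] = 2.333333, running G = 2.333333
t=1: π = [0.1528, 0.3125, 0.2778, 0.2569], E[r] = 3.0556, γ^t·E[r] = 2.138889, running G = 4.472222
t=2: π = [0.1481, 0.2622, 0.2928, 0.2969], E[r] = 2.9236, γ^t·E[r] = 1.432569, running G = 5.904792
t=3: π = [0.1394, 0.2652, 0.2995, 0.2960], E[r] = 2.9799, γ^t·E[r] = 1.022119, running G = 6.926910
t=4: π = [0.1391, 0.2627, 0.2993, 0.2988], E[r] = 2.9700, γ^t·E[r] = 0.713094, running G = 7.640005
t=5: π = [0.1387, 0.2629, 0.2998, 0.2986], E[r] = 2.9733, γ^t·E[r] = 0.499725, running G = 8.139730
t=6: π = [0.1387, 0.2628, 0.2998, 0.2988], E[r] = 2.9727, γ^t·E[r] = 0.349739, running G = 8.489469
t=7: π = [0.1387, 0.2628, 0.2998, 0.2987], E[r] = 2.9729, γ^t·E[r] = 0.244832, running G = 8.734301

G = 8.7343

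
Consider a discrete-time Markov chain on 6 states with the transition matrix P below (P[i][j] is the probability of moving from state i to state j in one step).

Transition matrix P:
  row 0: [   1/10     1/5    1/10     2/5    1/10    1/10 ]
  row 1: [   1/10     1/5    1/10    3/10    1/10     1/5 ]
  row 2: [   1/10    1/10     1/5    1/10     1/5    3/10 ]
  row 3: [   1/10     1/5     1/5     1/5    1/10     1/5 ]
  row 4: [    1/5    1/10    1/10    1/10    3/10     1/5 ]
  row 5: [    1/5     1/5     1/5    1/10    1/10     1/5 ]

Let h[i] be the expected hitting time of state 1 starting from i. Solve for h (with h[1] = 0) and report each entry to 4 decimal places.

First-step conditioning: h[1] = 0; for i ≠ 1, h[i] = 1 + Σ_k P[i][k]·h[k].
  h[0] = 1 + 1/10·h[0] + 1/10·h[2] + 2/5·h[3] + 1/10·h[4] + 1/10·h[5]
  h[2] = 1 + 1/10·h[0] + 1/5·h[2] + 1/10·h[3] + 1/5·h[4] + 3/10·h[5]
  h[3] = 1 + 1/10·h[0] + 1/5·h[2] + 1/5·h[3] + 1/10·h[4] + 1/5·h[5]
  h[4] = 1 + 1/5·h[0] + 1/10·h[2] + 1/10·h[3] + 3/10·h[4] + 1/5·h[5]
  h[5] = 1 + 1/5·h[0] + 1/5·h[2] + 1/10·h[3] + 1/10·h[4] + 1/5·h[5]
Solving the 5×5 linear system over states ≠ 1 gives exactly h = [4505/766, 0, 2530/383, 4555/766, 5055/766, 2275/383] (h[1] = 0 is the target).

h = [5.8812, 0.0000, 6.6057, 5.9465, 6.5992, 5.9399]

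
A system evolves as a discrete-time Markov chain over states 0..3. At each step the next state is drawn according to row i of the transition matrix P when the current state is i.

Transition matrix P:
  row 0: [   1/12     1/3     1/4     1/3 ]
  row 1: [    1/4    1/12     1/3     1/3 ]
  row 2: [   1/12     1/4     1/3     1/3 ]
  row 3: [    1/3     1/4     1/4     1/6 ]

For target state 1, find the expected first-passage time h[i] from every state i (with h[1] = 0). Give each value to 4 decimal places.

h = [3.4868, 0.0000, 3.8038, 3.7358]

First-step conditioning: h[1] = 0; for i ≠ 1, h[i] = 1 + Σ_k P[i][k]·h[k].
  h[0] = 1 + 1/12·h[0] + 1/4·h[2] + 1/3·h[3]
  h[2] = 1 + 1/12·h[0] + 1/3·h[2] + 1/3·h[3]
  h[3] = 1 + 1/3·h[0] + 1/4·h[2] + 1/6·h[3]
Solving the 3×3 linear system over states ≠ 1 gives exactly h = [924/265, 0, 1008/265, 198/53] (h[1] = 0 is the target).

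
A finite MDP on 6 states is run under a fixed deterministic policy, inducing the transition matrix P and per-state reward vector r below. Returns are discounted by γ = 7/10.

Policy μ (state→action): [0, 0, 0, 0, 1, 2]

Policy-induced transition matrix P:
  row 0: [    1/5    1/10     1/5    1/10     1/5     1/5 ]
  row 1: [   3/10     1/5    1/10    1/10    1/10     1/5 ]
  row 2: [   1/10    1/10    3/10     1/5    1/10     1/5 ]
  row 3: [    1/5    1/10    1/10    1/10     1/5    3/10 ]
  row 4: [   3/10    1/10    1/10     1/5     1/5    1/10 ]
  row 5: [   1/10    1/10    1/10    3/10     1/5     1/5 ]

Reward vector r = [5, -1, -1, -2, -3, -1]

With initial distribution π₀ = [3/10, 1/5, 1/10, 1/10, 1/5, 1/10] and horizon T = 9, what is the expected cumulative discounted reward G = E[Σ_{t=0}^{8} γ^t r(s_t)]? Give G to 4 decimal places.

t=0: π = [0.3000, 0.2000, 0.1000, 0.1000, 0.2000, 0.1000], E[r] = 0.3000, γ^t·E[r] = 0.300000, running G = 0.300000
t=1: π = [0.2200, 0.1200, 0.1500, 0.1500, 0.1700, 0.1900], E[r] = -0.1700, γ^t·E[r] = -0.119000, running G = 0.181000
t=2: π = [0.1950, 0.1120, 0.1520, 0.1700, 0.1730, 0.1980], E[r] = -0.3460, γ^t·E[r] = -0.169540, running G = 0.011460
t=3: π = [0.1935, 0.1112, 0.1499, 0.1721, 0.1736, 0.1997], E[r] = -0.3583, γ^t·E[r] = -0.122897, running G = -0.111437
t=4: π = [0.1935, 0.1111, 0.1493, 0.1723, 0.1739, 0.1999], E[r] = -0.3590, γ^t·E[r] = -0.086184, running G = -0.197621
t=5: π = [0.1936, 0.1111, 0.1492, 0.1723, 0.1740, 0.1998], E[r] = -0.3587, γ^t·E[r] = -0.060287, running G = -0.257908
t=6: π = [0.1936, 0.1111, 0.1492, 0.1723, 0.1740, 0.1998], E[r] = -0.3586, γ^t·E[r] = -0.042191, running G = -0.300099
t=7: π = [0.1936, 0.1111, 0.1492, 0.1723, 0.1740, 0.1998], E[r] = -0.3586, γ^t·E[r] = -0.029532, running G = -0.329631
t=8: π = [0.1936, 0.1111, 0.1492, 0.1723, 0.1740, 0.1998], E[r] = -0.3586, γ^t·E[r] = -0.020672, running G = -0.350303

G = -0.3503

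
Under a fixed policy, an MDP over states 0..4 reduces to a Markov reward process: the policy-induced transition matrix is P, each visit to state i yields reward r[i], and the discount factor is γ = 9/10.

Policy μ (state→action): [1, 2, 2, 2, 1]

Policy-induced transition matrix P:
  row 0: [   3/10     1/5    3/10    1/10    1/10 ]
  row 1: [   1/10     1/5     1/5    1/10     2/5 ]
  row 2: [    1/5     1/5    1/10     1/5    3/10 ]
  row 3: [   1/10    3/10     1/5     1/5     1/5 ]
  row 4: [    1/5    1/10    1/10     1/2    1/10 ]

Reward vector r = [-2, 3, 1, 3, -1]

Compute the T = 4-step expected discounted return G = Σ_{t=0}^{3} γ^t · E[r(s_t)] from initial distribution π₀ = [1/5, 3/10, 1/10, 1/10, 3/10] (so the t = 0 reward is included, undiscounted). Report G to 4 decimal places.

G = 2.7615

t=0: π = [0.2000, 0.3000, 0.1000, 0.1000, 0.3000], E[r] = 0.6000, γ^t·E[r] = 0.600000, running G = 0.600000
t=1: π = [0.1800, 0.1800, 0.1800, 0.2400, 0.2200], E[r] = 0.8600, γ^t·E[r] = 0.774000, running G = 1.374000
t=2: π = [0.1760, 0.2020, 0.1780, 0.2300, 0.2140], E[r] = 0.9080, γ^t·E[r] = 0.735480, running G = 2.109480
t=3: π = [0.1744, 0.2016, 0.1784, 0.2264, 0.2192], E[r] = 0.8944, γ^t·E[r] = 0.652018, running G = 2.761498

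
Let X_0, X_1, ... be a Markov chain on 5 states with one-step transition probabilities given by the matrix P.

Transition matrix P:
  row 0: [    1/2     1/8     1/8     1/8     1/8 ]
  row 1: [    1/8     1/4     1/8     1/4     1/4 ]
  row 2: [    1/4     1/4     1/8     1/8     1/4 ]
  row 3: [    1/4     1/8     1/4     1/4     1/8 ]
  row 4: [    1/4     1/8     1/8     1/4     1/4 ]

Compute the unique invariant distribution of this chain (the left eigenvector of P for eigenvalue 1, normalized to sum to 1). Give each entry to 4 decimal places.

Balance equations π_j = Σ_i π_i·P[i][j]:
  π_0 = 1/2·π_0 + 1/8·π_1 + 1/4·π_2 + 1/4·π_3 + 1/4·π_4
  π_1 = 1/8·π_0 + 1/4·π_1 + 1/4·π_2 + 1/8·π_3 + 1/8·π_4
  π_2 = 1/8·π_0 + 1/8·π_1 + 1/8·π_2 + 1/4·π_3 + 1/8·π_4
  π_3 = 1/8·π_0 + 1/4·π_1 + 1/8·π_2 + 1/4·π_3 + 1/4·π_4
  normalize: π_0 + π_1 + π_2 + π_3 + π_4 = 1
Solving the linear system gives exactly π = [835/2729, 448/2729, 407/2729, 527/2729, 512/2729].

π = [0.3060, 0.1642, 0.1491, 0.1931, 0.1876]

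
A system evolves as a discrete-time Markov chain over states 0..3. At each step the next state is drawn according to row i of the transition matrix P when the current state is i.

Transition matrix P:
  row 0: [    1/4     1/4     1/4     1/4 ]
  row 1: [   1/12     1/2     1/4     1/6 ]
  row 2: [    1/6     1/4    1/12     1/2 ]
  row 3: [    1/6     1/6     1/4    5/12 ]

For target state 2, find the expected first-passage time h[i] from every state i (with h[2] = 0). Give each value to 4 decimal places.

h = [4.0000, 4.0000, 0.0000, 4.0000]

First-step conditioning: h[2] = 0; for i ≠ 2, h[i] = 1 + Σ_k P[i][k]·h[k].
  h[0] = 1 + 1/4·h[0] + 1/4·h[1] + 1/4·h[3]
  h[1] = 1 + 1/12·h[0] + 1/2·h[1] + 1/6·h[3]
  h[3] = 1 + 1/6·h[0] + 1/6·h[1] + 5/12·h[3]
Solving the 3×3 linear system over states ≠ 2 gives exactly h = [4, 4, 0, 4] (h[2] = 0 is the target).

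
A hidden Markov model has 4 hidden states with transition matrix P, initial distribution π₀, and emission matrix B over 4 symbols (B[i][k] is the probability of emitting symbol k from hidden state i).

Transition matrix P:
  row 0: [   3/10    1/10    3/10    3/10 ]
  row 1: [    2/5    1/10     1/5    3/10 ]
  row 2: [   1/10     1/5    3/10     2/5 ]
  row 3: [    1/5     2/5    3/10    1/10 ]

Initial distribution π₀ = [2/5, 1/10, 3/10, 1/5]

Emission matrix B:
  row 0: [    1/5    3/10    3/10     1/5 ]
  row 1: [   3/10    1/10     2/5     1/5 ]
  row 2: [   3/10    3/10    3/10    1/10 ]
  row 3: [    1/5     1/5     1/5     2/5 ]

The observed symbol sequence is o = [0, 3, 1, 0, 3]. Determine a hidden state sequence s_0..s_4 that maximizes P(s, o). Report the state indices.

t=0: δ = [8.000e-02, 3.000e-02, 9.000e-02, 4.000e-02]  (obs o_0=0)
t=1: δ = [4.800e-03, 3.600e-03, 2.700e-03, 1.440e-02]  ψ = [0, 2, 2, 2]  (obs o_1=3)
t=2: δ = [8.640e-04, 5.760e-04, 1.296e-03, 2.880e-04]  ψ = [3, 3, 3, 0]  (obs o_2=1)
t=3: δ = [5.184e-05, 7.776e-05, 1.166e-04, 1.037e-04]  ψ = [0, 2, 2, 2]  (obs o_3=0)
t=4: δ = [6.221e-06, 8.294e-06, 3.499e-06, 1.866e-05]  ψ = [1, 3, 2, 2]  (obs o_4=3)
backtrack: best end state = 3; path = [2, 3, 2, 2, 3]

path = [2, 3, 2, 2, 3]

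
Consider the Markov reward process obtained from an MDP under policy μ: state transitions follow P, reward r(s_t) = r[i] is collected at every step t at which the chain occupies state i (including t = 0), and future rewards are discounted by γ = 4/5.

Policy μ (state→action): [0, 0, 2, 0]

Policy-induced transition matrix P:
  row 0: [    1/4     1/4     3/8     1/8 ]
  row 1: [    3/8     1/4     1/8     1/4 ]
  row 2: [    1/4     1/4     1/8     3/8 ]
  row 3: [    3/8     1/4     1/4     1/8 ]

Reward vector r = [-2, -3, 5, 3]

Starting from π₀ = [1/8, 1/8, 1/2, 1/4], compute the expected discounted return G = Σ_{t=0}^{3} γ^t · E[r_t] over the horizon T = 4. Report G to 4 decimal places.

G = 3.4063

t=0: π = [0.1250, 0.1250, 0.5000, 0.2500], E[r] = 2.6250, γ^t·E[r] = 2.625000, running G = 2.625000
t=1: π = [0.2969, 0.2500, 0.1875, 0.2656], E[r] = 0.3906, γ^t·E[r] = 0.312500, running G = 2.937500
t=2: π = [0.3145, 0.2500, 0.2324, 0.2031], E[r] = 0.3926, γ^t·E[r] = 0.251250, running G = 3.188750
t=3: π = [0.3066, 0.2500, 0.2290, 0.2144], E[r] = 0.4248, γ^t·E[r] = 0.217500, running G = 3.406250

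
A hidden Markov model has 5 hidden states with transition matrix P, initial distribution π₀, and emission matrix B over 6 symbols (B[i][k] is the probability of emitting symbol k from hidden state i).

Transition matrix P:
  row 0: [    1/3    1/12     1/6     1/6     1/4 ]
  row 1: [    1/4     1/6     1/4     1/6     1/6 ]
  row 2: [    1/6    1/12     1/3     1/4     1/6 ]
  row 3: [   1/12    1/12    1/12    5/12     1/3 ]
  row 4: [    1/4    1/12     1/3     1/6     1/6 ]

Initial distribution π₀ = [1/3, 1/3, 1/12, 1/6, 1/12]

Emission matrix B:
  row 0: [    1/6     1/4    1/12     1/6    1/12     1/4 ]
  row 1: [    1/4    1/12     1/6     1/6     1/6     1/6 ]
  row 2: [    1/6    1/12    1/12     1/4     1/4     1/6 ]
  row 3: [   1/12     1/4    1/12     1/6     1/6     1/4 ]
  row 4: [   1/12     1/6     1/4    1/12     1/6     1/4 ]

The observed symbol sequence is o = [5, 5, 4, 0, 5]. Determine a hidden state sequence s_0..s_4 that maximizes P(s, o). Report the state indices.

path = [0, 4, 2, 2, 3]

t=0: δ = [8.333e-02, 5.556e-02, 1.389e-02, 4.167e-02, 2.083e-02]  (obs o_0=5)
t=1: δ = [6.944e-03, 1.543e-03, 2.315e-03, 4.340e-03, 5.208e-03]  ψ = [0, 1, 0, 3, 0]  (obs o_1=5)
t=2: δ = [1.929e-04, 9.645e-05, 4.340e-04, 3.014e-04, 2.894e-04]  ψ = [0, 0, 4, 3, 0]  (obs o_2=4)
t=3: δ = [1.206e-05, 9.042e-06, 2.411e-05, 1.047e-05, 8.372e-06]  ψ = [2, 2, 2, 3, 3]  (obs o_3=0)
t=4: δ = [1.005e-06, 3.349e-07, 1.340e-06, 1.507e-06, 1.005e-06]  ψ = [0, 2, 2, 2, 2]  (obs o_4=5)
backtrack: best end state = 3; path = [0, 4, 2, 2, 3]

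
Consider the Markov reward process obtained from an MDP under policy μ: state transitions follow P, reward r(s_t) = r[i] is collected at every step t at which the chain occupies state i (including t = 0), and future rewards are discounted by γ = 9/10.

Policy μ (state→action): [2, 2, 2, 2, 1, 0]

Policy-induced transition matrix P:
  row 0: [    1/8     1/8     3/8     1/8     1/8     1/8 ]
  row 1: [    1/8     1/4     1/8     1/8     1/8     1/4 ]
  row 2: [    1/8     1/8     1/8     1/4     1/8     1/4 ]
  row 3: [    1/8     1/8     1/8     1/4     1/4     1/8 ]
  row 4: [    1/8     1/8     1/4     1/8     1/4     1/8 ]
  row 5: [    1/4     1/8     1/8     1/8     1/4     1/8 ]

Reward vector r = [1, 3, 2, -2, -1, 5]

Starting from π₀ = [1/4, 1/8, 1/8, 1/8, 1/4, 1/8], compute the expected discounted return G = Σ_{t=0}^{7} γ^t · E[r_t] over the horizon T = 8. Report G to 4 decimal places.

t=0: π = [0.2500, 0.1250, 0.1250, 0.1250, 0.2500, 0.1250], E[r] = 1.0000, γ^t·E[r] = 1.000000, running G = 1.000000
t=1: π = [0.1406, 0.1406, 0.2188, 0.1563, 0.1875, 0.1563], E[r] = 1.2813, γ^t·E[r] = 1.153125, running G = 2.153125
t=2: π = [0.1445, 0.1426, 0.1836, 0.1719, 0.1875, 0.1699], E[r] = 1.2578, γ^t·E[r] = 1.018828, running G = 3.171953
t=3: π = [0.1462, 0.1428, 0.1846, 0.1694, 0.1912, 0.1658], E[r] = 1.2427, γ^t·E[r] = 0.905911, running G = 4.077864
t=4: π = [0.1457, 0.1429, 0.1855, 0.1693, 0.1908, 0.1659], E[r] = 1.2455, γ^t·E[r] = 0.817182, running G = 4.895045
t=5: π = [0.1457, 0.1429, 0.1853, 0.1693, 0.1907, 0.1660], E[r] = 1.2456, γ^t·E[r] = 0.735538, running G = 5.630583
t=6: π = [0.1458, 0.1429, 0.1853, 0.1693, 0.1908, 0.1660], E[r] = 1.2455, γ^t·E[r] = 0.661935, running G = 6.292519
t=7: π = [0.1458, 0.1429, 0.1853, 0.1693, 0.1908, 0.1660], E[r] = 1.2456, γ^t·E[r] = 0.595748, running G = 6.888267

G = 6.8883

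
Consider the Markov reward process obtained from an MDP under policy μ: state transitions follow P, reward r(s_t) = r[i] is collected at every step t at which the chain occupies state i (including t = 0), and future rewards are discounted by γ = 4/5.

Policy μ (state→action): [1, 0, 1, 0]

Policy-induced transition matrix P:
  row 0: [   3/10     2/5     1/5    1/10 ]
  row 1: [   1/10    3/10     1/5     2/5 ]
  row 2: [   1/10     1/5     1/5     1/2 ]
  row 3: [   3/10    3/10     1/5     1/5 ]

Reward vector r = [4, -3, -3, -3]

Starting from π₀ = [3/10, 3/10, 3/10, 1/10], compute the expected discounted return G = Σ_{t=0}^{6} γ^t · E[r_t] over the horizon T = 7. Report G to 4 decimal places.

t=0: π = [0.3000, 0.3000, 0.3000, 0.1000], E[r] = -0.9000, γ^t·E[r] = -0.900000, running G = -0.900000
t=1: π = [0.1800, 0.3000, 0.2000, 0.3200], E[r] = -1.7400, γ^t·E[r] = -1.392000, running G = -2.292000
t=2: π = [0.2000, 0.2980, 0.2000, 0.3020], E[r] = -1.6000, γ^t·E[r] = -1.024000, running G = -3.316000
t=3: π = [0.2004, 0.3000, 0.2000, 0.2996], E[r] = -1.5972, γ^t·E[r] = -0.817766, running G = -4.133766
t=4: π = [0.2000, 0.3000, 0.2000, 0.3000], E[r] = -1.6000, γ^t·E[r] = -0.655360, running G = -4.789126
t=5: π = [0.2000, 0.3000, 0.2000, 0.3000], E[r] = -1.6001, γ^t·E[r] = -0.524306, running G = -5.313433
t=6: π = [0.2000, 0.3000, 0.2000, 0.3000], E[r] = -1.6000, γ^t·E[r] = -0.419430, running G = -5.732863

G = -5.7329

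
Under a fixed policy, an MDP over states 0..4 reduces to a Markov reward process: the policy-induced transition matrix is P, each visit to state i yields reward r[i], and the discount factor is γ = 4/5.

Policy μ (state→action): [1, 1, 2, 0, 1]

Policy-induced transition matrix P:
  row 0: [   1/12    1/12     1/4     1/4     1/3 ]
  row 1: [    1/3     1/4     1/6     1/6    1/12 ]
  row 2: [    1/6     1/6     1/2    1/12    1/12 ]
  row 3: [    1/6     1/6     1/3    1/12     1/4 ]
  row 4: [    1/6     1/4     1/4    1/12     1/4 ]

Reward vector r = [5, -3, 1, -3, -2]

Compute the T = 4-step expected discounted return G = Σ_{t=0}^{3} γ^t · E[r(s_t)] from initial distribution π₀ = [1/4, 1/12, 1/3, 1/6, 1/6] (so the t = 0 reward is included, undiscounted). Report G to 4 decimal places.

G = 0.3184

t=0: π = [0.2500, 0.0833, 0.3333, 0.1667, 0.1667], E[r] = 0.5000, γ^t·E[r] = 0.500000, running G = 0.500000
t=1: π = [0.1597, 0.1667, 0.3403, 0.1319, 0.2014], E[r] = -0.1597, γ^t·E[r] = -0.127778, running G = 0.372222
t=2: π = [0.1811, 0.1840, 0.3322, 0.1238, 0.1788], E[r] = -0.0434, γ^t·E[r] = -0.027778, running G = 0.344444
t=3: π = [0.1822, 0.1818, 0.3280, 0.1289, 0.1791], E[r] = -0.0509, γ^t·E[r] = -0.026049, running G = 0.318395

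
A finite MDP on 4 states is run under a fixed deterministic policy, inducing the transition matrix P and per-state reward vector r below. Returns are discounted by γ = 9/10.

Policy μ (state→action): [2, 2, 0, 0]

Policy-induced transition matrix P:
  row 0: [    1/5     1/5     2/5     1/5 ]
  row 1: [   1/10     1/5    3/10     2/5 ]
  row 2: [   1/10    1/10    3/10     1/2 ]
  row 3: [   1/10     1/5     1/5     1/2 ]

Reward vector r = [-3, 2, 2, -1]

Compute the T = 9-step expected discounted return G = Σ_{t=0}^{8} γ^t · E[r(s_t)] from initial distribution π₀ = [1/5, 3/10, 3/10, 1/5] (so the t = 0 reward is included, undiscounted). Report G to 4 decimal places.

G = 0.9621

t=0: π = [0.2000, 0.3000, 0.3000, 0.2000], E[r] = 0.4000, γ^t·E[r] = 0.400000, running G = 0.400000
t=1: π = [0.1200, 0.1700, 0.3000, 0.4100], E[r] = 0.1700, γ^t·E[r] = 0.153000, running G = 0.553000
t=2: π = [0.1120, 0.1700, 0.2710, 0.4470], E[r] = 0.0990, γ^t·E[r] = 0.080190, running G = 0.633190
t=3: π = [0.1112, 0.1729, 0.2665, 0.4494], E[r] = 0.0958, γ^t·E[r] = 0.069838, running G = 0.703028
t=4: π = [0.1111, 0.1734, 0.2662, 0.4494], E[r] = 0.0964, γ^t·E[r] = 0.063215, running G = 0.766243
t=5: π = [0.1111, 0.1734, 0.2662, 0.4493], E[r] = 0.0965, γ^t·E[r] = 0.056955, running G = 0.823198
t=6: π = [0.1111, 0.1734, 0.2662, 0.4493], E[r] = 0.0965, γ^t·E[r] = 0.051262, running G = 0.874460
t=7: π = [0.1111, 0.1734, 0.2662, 0.4493], E[r] = 0.0965, γ^t·E[r] = 0.046136, running G = 0.920597
t=8: π = [0.1111, 0.1734, 0.2662, 0.4493], E[r] = 0.0965, γ^t·E[r] = 0.041522, running G = 0.962119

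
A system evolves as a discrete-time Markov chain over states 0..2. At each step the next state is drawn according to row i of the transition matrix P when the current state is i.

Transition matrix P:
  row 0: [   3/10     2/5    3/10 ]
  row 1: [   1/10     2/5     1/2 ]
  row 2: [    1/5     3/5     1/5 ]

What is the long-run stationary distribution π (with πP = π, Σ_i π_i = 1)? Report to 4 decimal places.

π = [0.1698, 0.4717, 0.3585]

Balance equations π_j = Σ_i π_i·P[i][j]:
  π_0 = 3/10·π_0 + 1/10·π_1 + 1/5·π_2
  π_1 = 2/5·π_0 + 2/5·π_1 + 3/5·π_2
  normalize: π_0 + π_1 + π_2 = 1
Solving the linear system gives exactly π = [9/53, 25/53, 19/53].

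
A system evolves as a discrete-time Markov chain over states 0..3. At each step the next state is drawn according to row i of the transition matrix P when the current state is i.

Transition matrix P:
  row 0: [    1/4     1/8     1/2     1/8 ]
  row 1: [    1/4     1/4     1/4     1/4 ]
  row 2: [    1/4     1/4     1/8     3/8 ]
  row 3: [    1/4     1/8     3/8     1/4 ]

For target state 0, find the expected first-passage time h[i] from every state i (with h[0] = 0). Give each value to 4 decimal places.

h = [0.0000, 4.0000, 4.0000, 4.0000]

First-step conditioning: h[0] = 0; for i ≠ 0, h[i] = 1 + Σ_k P[i][k]·h[k].
  h[1] = 1 + 1/4·h[1] + 1/4·h[2] + 1/4·h[3]
  h[2] = 1 + 1/4·h[1] + 1/8·h[2] + 3/8·h[3]
  h[3] = 1 + 1/8·h[1] + 3/8·h[2] + 1/4·h[3]
Solving the 3×3 linear system over states ≠ 0 gives exactly h = [0, 4, 4, 4] (h[0] = 0 is the target).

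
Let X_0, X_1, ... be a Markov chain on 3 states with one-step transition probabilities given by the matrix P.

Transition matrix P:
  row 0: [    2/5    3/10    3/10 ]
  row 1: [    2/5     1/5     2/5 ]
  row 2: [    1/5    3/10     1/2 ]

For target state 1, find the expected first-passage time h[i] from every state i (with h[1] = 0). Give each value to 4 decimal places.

First-step conditioning: h[1] = 0; for i ≠ 1, h[i] = 1 + Σ_k P[i][k]·h[k].
  h[0] = 1 + 2/5·h[0] + 3/10·h[2]
  h[2] = 1 + 1/5·h[0] + 1/2·h[2]
Solving the 2×2 linear system over states ≠ 1 gives exactly h = [10/3, 0, 10/3] (h[1] = 0 is the target).

h = [3.3333, 0.0000, 3.3333]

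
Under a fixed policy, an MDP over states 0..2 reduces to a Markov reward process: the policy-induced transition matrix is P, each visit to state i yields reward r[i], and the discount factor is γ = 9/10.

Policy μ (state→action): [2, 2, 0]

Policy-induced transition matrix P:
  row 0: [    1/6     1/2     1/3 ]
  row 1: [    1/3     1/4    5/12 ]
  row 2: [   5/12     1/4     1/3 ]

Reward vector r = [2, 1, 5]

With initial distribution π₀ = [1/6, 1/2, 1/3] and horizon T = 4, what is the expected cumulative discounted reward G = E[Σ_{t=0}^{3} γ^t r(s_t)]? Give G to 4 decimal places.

t=0: π = [0.1667, 0.5000, 0.3333], E[r] = 2.5000, γ^t·E[r] = 2.500000, running G = 2.500000
t=1: π = [0.3333, 0.2917, 0.3750], E[r] = 2.8333, γ^t·E[r] = 2.550000, running G = 5.050000
t=2: π = [0.3090, 0.3333, 0.3576], E[r] = 2.7396, γ^t·E[r] = 2.219063, running G = 7.269063
t=3: π = [0.3116, 0.3273, 0.3611], E[r] = 2.7561, γ^t·E[r] = 2.009180, running G = 9.278242

G = 9.2782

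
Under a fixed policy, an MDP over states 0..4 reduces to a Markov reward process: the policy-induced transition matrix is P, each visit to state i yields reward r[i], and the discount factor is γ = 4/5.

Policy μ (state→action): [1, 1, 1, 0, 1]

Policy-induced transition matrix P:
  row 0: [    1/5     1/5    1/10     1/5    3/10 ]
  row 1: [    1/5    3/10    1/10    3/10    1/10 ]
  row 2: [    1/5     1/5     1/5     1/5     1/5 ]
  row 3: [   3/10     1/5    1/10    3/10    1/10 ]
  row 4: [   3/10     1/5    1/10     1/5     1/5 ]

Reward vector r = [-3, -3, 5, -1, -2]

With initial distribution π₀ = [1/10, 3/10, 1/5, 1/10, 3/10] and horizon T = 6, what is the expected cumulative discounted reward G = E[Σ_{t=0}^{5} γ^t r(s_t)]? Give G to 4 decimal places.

t=0: π = [0.1000, 0.3000, 0.2000, 0.1000, 0.3000], E[r] = -0.9000, γ^t·E[r] = -0.900000, running G = -0.900000
t=1: π = [0.2400, 0.2300, 0.1200, 0.2400, 0.1700], E[r] = -1.3900, γ^t·E[r] = -1.112000, running G = -2.012000
t=2: π = [0.2410, 0.2230, 0.1120, 0.2470, 0.1770], E[r] = -1.4330, γ^t·E[r] = -0.917120, running G = -2.929120
t=3: π = [0.2424, 0.2223, 0.1112, 0.2470, 0.1771], E[r] = -1.4393, γ^t·E[r] = -0.736922, running G = -3.666042
t=4: π = [0.2424, 0.2222, 0.1111, 0.2469, 0.1773], E[r] = -1.4399, γ^t·E[r] = -0.589771, running G = -4.255812
t=5: π = [0.2424, 0.2222, 0.1111, 0.2469, 0.1773], E[r] = -1.4399, γ^t·E[r] = -0.471842, running G = -4.727654

G = -4.7277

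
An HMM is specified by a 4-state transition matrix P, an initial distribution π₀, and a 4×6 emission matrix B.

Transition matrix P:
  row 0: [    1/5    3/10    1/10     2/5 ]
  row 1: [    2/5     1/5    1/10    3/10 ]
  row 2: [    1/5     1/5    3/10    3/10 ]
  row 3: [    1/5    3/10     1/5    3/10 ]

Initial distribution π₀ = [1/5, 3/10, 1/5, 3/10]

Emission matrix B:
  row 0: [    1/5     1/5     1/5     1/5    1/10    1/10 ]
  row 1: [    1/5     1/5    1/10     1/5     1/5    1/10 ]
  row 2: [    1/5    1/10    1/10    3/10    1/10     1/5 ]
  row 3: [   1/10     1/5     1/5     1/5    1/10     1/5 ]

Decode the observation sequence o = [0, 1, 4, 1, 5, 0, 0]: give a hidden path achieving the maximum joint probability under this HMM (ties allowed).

path = [1, 0, 1, 0, 3, 1, 0]

t=0: δ = [4.000e-02, 6.000e-02, 4.000e-02, 3.000e-02]  (obs o_0=0)
t=1: δ = [4.800e-03, 2.400e-03, 1.200e-03, 3.600e-03]  ψ = [1, 0, 2, 1]  (obs o_1=1)
t=2: δ = [9.600e-05, 2.880e-04, 7.200e-05, 1.920e-04]  ψ = [0, 0, 3, 0]  (obs o_2=4)
t=3: δ = [2.304e-05, 1.152e-05, 3.840e-06, 1.728e-05]  ψ = [1, 1, 3, 1]  (obs o_3=1)
t=4: δ = [4.608e-07, 6.912e-07, 6.912e-07, 1.843e-06]  ψ = [0, 0, 3, 0]  (obs o_4=5)
t=5: δ = [7.373e-08, 1.106e-07, 7.373e-08, 5.530e-08]  ψ = [3, 3, 3, 3]  (obs o_5=0)
t=6: δ = [8.847e-09, 4.424e-09, 4.424e-09, 3.318e-09]  ψ = [1, 0, 2, 1]  (obs o_6=0)
backtrack: best end state = 0; path = [1, 0, 1, 0, 3, 1, 0]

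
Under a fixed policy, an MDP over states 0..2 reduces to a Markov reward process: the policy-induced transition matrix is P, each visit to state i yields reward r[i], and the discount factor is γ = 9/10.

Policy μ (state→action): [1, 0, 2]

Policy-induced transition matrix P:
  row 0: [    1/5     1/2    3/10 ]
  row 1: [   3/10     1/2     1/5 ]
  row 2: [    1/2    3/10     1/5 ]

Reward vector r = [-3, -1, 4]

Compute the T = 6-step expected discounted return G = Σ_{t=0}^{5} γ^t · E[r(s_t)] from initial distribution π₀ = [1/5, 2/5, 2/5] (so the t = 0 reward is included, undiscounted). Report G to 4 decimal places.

t=0: π = [0.2000, 0.4000, 0.4000], E[r] = 0.6000, γ^t·E[r] = 0.600000, running G = 0.600000
t=1: π = [0.3600, 0.4200, 0.2200], E[r] = -0.6200, γ^t·E[r] = -0.558000, running G = 0.042000
t=2: π = [0.3080, 0.4560, 0.2360], E[r] = -0.4360, γ^t·E[r] = -0.353160, running G = -0.311160
t=3: π = [0.3164, 0.4528, 0.2308], E[r] = -0.4788, γ^t·E[r] = -0.349045, running G = -0.660205
t=4: π = [0.3145, 0.4538, 0.2316], E[r] = -0.4708, γ^t·E[r] = -0.308918, running G = -0.969123
t=5: π = [0.3149, 0.4537, 0.2315], E[r] = -0.4725, γ^t·E[r] = -0.279002, running G = -1.248125

G = -1.2481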